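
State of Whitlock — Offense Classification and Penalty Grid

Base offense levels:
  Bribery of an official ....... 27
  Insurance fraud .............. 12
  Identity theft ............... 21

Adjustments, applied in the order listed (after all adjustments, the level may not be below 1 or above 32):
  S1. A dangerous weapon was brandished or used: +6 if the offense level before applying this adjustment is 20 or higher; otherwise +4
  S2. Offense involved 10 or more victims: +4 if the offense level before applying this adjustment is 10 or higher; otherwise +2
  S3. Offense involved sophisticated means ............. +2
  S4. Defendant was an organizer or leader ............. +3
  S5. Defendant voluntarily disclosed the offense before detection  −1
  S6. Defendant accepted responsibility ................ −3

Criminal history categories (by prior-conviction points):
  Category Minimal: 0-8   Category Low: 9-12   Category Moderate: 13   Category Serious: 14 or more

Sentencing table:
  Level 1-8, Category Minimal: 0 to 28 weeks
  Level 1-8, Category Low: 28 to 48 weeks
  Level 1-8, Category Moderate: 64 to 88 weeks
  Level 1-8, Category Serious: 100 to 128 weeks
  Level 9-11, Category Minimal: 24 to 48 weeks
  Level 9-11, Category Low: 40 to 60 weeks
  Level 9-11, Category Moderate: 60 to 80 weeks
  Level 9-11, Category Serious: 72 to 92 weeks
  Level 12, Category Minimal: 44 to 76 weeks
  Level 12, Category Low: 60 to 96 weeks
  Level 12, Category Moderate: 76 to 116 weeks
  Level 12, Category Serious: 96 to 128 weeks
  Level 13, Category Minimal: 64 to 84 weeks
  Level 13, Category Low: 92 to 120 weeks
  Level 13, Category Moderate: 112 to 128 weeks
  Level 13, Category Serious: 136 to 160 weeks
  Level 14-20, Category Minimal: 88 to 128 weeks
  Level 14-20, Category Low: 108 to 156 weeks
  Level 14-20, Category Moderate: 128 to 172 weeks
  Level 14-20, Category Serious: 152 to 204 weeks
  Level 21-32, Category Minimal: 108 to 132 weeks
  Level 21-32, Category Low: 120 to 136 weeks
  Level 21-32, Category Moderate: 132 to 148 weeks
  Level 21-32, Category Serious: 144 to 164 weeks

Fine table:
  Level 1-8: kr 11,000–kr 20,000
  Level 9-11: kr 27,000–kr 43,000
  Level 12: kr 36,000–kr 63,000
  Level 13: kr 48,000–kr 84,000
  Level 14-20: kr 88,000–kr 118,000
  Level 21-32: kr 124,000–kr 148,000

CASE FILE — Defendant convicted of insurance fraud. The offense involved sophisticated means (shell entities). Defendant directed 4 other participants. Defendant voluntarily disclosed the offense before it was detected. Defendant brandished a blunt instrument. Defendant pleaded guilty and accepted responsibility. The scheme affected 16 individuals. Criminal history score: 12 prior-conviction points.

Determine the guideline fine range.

Base offense level for insurance fraud: 12.
S1 applies (level before this adjustment is 12 < 20, so +4): 12 + 4 = 16.
S2 applies (level before this adjustment is 16 ≥ 10, so +4): 16 + 4 = 20.
S3 applies: 20 + 2 = 22.
S4 applies: 22 + 3 = 25.
S5 applies: 25 − 1 = 24.
S6 applies: 24 − 3 = 21.
Final offense level: 21.
Level 21 falls in the 21-32 band.
Fine table: Level 21-32 → kr 124,000–kr 148,000.

kr 124,000–kr 148,000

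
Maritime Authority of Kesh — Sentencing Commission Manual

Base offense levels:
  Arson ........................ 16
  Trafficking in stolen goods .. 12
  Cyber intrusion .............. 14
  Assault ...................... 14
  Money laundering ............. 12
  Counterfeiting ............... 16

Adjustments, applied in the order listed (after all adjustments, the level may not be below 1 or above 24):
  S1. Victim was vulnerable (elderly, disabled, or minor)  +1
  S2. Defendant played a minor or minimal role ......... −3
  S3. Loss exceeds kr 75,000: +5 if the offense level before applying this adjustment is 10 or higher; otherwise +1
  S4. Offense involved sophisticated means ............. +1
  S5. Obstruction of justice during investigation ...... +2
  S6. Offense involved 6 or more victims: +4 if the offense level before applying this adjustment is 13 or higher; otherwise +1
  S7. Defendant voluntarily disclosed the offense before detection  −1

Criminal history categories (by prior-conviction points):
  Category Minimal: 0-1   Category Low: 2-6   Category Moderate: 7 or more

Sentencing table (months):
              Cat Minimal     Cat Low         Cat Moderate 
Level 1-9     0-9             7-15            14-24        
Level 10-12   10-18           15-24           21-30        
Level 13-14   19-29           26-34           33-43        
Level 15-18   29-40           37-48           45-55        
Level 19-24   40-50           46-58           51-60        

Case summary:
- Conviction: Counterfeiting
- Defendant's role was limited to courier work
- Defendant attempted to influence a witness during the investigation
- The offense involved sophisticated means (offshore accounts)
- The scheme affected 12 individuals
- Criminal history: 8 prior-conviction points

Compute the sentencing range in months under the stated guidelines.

51-60 months

Base offense level for counterfeiting: 16.
S1 does not apply.
S2 applies: 16 − 3 = 13.
S4 applies: 13 + 1 = 14.
S5 applies: 14 + 2 = 16.
S6 applies (level before this adjustment is 16 ≥ 13, so +4): 16 + 4 = 20.
Final offense level: 20.
Criminal history: 8 prior points → Category Moderate (7+).
Level 20 falls in the 19-24 band.
Grid: Level 19-24 × Category Moderate = 51-60 months.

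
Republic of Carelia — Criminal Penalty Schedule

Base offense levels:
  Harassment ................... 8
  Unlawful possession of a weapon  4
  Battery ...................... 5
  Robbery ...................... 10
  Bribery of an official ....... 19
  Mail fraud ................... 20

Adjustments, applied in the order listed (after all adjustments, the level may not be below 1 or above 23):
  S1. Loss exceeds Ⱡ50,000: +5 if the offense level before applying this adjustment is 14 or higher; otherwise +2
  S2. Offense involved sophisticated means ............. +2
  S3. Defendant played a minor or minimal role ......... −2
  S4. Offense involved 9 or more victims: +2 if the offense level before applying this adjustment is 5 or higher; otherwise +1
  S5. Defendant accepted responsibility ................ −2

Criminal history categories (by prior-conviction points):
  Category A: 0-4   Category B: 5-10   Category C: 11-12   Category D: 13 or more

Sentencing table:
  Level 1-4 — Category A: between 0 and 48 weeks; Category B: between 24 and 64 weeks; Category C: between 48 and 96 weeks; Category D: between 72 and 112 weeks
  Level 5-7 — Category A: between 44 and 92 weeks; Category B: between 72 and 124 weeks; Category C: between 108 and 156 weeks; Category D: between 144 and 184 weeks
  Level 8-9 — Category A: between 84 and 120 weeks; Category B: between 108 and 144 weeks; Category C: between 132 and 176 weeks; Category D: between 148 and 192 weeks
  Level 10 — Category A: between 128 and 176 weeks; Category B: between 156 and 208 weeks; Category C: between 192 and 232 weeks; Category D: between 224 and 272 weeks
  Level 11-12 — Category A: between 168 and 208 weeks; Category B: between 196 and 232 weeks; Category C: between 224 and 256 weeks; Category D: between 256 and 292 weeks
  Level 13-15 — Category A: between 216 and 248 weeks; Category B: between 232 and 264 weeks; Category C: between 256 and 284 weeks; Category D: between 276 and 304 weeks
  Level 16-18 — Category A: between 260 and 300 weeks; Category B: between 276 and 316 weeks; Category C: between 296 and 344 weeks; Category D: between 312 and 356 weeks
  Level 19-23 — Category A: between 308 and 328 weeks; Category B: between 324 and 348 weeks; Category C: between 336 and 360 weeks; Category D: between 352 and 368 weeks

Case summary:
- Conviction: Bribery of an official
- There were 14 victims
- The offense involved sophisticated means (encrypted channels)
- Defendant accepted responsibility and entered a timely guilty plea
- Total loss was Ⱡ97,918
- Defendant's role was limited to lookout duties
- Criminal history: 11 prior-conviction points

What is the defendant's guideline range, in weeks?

336-360 weeks

Base offense level for bribery of an official: 19.
S1 applies (level before this adjustment is 19 ≥ 14, so +5): 19 + 5 = 24.
S2 applies: 24 + 2 = 26.
S3 applies: 26 − 2 = 24.
S4 applies (level before this adjustment is 24 ≥ 5, so +2): 24 + 2 = 26.
S5 applies: 26 − 2 = 24.
Level 24 exceeds the maximum of 23; capped at 23.
Final offense level: 23.
Criminal history: 11 prior points → Category C (11-12).
Level 23 falls in the 19-23 band.
Grid: Level 19-23 × Category C = 336-360 weeks.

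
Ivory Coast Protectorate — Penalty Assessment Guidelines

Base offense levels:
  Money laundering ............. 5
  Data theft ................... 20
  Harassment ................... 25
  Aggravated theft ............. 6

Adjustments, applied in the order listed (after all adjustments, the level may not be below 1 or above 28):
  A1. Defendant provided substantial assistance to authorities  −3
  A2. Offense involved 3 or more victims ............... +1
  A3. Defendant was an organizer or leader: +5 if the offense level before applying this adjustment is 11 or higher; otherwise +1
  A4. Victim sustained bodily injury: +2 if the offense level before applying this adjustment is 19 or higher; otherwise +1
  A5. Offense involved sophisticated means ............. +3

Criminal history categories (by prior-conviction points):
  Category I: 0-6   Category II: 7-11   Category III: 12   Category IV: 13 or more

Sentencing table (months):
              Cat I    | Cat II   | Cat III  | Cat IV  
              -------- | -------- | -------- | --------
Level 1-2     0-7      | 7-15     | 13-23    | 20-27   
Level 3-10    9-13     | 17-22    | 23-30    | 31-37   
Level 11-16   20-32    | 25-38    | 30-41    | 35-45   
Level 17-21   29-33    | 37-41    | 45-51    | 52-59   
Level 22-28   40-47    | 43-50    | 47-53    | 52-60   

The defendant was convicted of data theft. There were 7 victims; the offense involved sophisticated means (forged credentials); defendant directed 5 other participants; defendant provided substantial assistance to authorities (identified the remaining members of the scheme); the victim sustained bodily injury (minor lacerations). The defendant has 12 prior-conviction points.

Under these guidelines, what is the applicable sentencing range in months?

47-53 months

Base offense level for data theft: 20.
A1 applies: 20 − 3 = 17.
A2 applies: 17 + 1 = 18.
A3 applies (level before this adjustment is 18 ≥ 11, so +5): 18 + 5 = 23.
A4 applies (level before this adjustment is 23 ≥ 19, so +2): 23 + 2 = 25.
A5 applies: 25 + 3 = 28.
Final offense level: 28.
Criminal history: 12 prior points → Category III (12).
Level 28 falls in the 22-28 band.
Grid: Level 22-28 × Category III = 47-53 months.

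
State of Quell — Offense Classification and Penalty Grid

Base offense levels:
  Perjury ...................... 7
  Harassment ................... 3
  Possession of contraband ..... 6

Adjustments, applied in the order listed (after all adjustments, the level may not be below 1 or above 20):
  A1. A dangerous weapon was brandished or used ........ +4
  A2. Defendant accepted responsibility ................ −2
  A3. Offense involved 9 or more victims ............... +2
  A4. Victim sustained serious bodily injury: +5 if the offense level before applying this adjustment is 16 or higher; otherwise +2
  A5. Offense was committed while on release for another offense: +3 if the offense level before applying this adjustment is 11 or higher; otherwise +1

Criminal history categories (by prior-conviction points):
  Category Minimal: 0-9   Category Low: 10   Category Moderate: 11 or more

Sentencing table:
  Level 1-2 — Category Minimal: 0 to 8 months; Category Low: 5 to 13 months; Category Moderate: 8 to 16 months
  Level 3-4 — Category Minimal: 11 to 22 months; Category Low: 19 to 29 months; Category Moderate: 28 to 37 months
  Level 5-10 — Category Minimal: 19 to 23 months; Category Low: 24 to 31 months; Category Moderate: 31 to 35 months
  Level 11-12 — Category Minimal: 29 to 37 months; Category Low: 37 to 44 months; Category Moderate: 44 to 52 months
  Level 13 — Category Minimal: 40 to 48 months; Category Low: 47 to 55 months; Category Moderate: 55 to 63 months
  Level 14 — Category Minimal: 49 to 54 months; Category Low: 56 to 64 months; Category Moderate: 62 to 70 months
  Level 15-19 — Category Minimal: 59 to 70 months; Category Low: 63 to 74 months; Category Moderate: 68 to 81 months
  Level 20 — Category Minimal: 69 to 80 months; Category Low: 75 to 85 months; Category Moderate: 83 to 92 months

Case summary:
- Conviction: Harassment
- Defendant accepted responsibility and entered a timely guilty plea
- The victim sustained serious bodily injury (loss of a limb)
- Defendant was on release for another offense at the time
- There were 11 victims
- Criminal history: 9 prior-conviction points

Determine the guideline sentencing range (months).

19-23 months

Base offense level for harassment: 3.
A1 does not apply.
A2 applies: 3 − 2 = 1.
A3 applies: 1 + 2 = 3.
A4 applies (level before this adjustment is 3 < 16, so +2): 3 + 2 = 5.
A5 applies (level before this adjustment is 5 < 11, so +1): 5 + 1 = 6.
Final offense level: 6.
Criminal history: 9 prior points → Category Minimal (0-9).
Level 6 falls in the 5-10 band.
Grid: Level 5-10 × Category Minimal = 19-23 months.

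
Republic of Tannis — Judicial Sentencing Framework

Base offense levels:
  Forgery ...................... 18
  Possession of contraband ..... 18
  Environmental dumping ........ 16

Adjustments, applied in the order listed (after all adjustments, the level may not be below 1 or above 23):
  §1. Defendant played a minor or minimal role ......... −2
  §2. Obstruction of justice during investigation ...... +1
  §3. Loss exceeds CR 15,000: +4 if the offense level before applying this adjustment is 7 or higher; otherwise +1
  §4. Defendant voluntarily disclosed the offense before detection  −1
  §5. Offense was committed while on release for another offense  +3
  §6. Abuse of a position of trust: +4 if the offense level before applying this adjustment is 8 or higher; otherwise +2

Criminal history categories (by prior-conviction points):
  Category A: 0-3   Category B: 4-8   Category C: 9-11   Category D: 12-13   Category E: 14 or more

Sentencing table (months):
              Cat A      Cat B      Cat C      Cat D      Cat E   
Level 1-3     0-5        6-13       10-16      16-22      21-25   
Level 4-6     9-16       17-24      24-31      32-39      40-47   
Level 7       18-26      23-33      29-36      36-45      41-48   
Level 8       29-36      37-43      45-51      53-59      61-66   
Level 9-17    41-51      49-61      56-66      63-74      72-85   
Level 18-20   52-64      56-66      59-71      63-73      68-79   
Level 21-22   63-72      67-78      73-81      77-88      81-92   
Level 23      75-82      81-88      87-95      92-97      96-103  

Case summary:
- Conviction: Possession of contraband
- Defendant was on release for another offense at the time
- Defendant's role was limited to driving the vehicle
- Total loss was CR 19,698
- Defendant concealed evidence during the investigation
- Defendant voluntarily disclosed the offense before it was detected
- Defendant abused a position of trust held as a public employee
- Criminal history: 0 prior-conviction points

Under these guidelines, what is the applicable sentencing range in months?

75-82 months

Base offense level for possession of contraband: 18.
§1 applies: 18 − 2 = 16.
§2 applies: 16 + 1 = 17.
§3 applies (level before this adjustment is 17 ≥ 7, so +4): 17 + 4 = 21.
§4 applies: 21 − 1 = 20.
§5 applies: 20 + 3 = 23.
§6 applies (level before this adjustment is 23 ≥ 8, so +4): 23 + 4 = 27.
Level 27 exceeds the maximum of 23; capped at 23.
Final offense level: 23.
Criminal history: 0 prior points → Category A (0-3).
Level 23 falls in the 23 band.
Grid: Level 23 × Category A = 75-82 months.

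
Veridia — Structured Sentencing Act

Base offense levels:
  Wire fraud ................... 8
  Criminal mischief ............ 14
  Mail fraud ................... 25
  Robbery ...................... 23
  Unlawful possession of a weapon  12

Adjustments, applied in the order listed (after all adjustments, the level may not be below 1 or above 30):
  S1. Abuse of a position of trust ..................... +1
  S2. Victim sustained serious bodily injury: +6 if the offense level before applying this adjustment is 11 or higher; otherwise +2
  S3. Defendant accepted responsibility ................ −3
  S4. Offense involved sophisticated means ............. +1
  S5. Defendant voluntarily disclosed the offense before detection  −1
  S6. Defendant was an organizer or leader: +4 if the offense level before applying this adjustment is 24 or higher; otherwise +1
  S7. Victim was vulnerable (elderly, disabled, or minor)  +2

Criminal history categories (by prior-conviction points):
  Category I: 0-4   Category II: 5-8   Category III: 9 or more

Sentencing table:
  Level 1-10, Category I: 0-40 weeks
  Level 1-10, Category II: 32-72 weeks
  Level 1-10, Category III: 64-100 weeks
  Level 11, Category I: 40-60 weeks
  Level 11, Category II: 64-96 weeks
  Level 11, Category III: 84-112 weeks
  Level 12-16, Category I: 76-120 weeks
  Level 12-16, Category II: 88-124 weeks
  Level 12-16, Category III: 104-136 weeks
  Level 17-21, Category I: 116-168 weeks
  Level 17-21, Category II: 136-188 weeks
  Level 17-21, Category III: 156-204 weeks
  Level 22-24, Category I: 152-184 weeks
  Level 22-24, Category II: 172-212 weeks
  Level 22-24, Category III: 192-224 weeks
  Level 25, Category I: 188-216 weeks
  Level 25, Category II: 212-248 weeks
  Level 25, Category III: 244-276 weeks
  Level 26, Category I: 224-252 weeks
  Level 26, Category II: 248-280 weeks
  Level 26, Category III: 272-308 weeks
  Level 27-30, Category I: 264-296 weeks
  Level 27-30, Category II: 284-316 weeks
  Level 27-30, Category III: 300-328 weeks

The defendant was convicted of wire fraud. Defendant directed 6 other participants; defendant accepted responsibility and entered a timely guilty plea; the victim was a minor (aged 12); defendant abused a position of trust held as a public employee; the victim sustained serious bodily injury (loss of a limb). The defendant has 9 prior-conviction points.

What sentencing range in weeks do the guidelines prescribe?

84-112 weeks

Base offense level for wire fraud: 8.
S1 applies: 8 + 1 = 9.
S2 applies (level before this adjustment is 9 < 11, so +2): 9 + 2 = 11.
S3 applies: 11 − 3 = 8.
S6 applies (level before this adjustment is 8 < 24, so +1): 8 + 1 = 9.
S7 applies: 9 + 2 = 11.
Final offense level: 11.
Criminal history: 9 prior points → Category III (9+).
Level 11 falls in the 11 band.
Grid: Level 11 × Category III = 84-112 weeks.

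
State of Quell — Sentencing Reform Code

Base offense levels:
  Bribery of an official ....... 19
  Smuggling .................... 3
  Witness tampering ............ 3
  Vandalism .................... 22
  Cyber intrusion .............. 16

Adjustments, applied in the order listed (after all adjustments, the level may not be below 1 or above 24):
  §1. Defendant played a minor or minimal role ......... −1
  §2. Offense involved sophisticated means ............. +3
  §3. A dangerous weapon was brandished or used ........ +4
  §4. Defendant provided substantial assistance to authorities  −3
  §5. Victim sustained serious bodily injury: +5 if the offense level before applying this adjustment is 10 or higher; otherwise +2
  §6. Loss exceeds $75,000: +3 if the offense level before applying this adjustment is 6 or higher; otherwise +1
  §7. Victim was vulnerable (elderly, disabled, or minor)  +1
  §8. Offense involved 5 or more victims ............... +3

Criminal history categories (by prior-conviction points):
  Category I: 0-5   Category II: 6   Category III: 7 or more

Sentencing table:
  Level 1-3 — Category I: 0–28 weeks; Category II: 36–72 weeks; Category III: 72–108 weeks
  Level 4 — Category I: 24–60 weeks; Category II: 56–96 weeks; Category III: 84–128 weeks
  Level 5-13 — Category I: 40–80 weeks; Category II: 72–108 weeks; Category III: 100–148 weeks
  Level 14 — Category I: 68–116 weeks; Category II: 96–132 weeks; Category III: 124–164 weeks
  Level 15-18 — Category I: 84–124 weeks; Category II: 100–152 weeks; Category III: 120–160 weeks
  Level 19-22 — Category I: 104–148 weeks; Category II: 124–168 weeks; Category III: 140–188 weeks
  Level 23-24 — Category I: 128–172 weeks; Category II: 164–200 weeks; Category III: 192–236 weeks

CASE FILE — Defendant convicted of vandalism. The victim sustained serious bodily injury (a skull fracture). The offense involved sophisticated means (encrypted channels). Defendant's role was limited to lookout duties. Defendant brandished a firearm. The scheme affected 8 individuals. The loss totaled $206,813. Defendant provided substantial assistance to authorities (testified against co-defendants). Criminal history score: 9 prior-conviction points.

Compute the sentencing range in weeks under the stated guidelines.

192-236 weeks

Base offense level for vandalism: 22.
§1 applies: 22 − 1 = 21.
§2 applies: 21 + 3 = 24.
§3 applies: 24 + 4 = 28.
§4 applies: 28 − 3 = 25.
§5 applies (level before this adjustment is 25 ≥ 10, so +5): 25 + 5 = 30.
§6 applies (level before this adjustment is 30 ≥ 6, so +3): 30 + 3 = 33.
§7 does not apply.
§8 applies: 33 + 3 = 36.
Level 36 exceeds the maximum of 24; capped at 24.
Final offense level: 24.
Criminal history: 9 prior points → Category III (7+).
Level 24 falls in the 23-24 band.
Grid: Level 23-24 × Category III = 192-236 weeks.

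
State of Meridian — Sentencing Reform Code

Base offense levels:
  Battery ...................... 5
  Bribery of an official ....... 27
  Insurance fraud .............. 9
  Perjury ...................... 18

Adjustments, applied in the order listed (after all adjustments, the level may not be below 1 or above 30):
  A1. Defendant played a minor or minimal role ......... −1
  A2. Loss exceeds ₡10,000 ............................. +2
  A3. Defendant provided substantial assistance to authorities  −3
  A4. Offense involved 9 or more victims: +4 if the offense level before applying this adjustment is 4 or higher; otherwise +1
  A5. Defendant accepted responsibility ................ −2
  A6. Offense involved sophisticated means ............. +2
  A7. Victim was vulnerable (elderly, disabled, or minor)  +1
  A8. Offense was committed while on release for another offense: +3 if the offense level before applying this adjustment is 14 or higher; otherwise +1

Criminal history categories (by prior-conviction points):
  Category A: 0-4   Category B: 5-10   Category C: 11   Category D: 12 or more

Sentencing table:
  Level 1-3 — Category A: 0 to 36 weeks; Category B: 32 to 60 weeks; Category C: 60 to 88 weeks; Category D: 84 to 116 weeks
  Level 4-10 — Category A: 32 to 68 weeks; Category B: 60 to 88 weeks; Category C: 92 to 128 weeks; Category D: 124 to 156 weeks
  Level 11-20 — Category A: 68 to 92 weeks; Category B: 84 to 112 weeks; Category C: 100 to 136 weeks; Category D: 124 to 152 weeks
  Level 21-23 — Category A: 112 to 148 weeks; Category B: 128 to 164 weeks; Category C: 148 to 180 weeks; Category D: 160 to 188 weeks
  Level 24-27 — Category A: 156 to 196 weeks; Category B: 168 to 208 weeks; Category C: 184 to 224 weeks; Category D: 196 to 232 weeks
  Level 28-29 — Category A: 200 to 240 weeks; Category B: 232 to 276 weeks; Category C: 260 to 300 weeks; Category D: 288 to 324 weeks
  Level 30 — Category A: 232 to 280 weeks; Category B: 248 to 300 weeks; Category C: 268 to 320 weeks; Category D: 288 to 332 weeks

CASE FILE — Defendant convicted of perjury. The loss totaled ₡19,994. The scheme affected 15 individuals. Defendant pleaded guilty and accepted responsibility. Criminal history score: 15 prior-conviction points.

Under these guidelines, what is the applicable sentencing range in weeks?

Base offense level for perjury: 18.
A2 applies: 18 + 2 = 20.
A4 applies (level before this adjustment is 20 ≥ 4, so +4): 20 + 4 = 24.
A5 applies: 24 − 2 = 22.
Final offense level: 22.
Criminal history: 15 prior points → Category D (12+).
Level 22 falls in the 21-23 band.
Grid: Level 21-23 × Category D = 160-188 weeks.

160-188 weeks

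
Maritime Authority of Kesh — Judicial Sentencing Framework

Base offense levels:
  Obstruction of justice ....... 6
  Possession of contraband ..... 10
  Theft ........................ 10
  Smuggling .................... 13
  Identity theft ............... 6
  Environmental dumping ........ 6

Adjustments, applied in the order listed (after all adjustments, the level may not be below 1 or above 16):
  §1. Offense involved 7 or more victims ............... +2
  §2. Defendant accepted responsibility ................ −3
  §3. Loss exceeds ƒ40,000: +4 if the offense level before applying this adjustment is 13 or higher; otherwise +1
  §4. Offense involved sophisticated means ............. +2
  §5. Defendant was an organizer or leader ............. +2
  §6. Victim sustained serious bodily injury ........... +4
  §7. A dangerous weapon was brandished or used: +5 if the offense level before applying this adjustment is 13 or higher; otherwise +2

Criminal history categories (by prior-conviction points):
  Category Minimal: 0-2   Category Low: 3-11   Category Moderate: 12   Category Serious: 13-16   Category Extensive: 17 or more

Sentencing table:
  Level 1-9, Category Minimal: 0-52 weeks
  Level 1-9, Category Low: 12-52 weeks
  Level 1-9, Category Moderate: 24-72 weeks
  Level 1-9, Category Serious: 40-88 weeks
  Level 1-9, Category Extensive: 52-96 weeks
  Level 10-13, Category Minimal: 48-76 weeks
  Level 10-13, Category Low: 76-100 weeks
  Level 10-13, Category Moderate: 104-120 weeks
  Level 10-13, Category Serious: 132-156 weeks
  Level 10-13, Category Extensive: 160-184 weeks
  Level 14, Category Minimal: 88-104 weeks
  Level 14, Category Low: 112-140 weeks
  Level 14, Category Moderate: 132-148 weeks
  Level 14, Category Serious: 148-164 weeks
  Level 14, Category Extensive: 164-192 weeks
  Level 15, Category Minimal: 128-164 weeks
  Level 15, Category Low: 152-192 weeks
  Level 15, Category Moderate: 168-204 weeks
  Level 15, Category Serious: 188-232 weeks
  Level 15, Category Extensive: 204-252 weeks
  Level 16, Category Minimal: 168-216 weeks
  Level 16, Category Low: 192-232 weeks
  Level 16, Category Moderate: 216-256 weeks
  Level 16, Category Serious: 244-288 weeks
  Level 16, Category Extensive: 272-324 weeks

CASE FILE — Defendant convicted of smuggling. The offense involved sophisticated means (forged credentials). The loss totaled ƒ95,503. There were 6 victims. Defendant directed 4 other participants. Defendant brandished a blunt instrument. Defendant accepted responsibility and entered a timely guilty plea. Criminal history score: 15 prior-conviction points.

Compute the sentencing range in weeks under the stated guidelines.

Base offense level for smuggling: 13.
§2 applies: 13 − 3 = 10.
§3 applies (level before this adjustment is 10 < 13, so +1): 10 + 1 = 11.
§4 applies: 11 + 2 = 13.
§5 applies: 13 + 2 = 15.
§6 does not apply.
§7 applies (level before this adjustment is 15 ≥ 13, so +5): 15 + 5 = 20.
Level 20 exceeds the maximum of 16; capped at 16.
Final offense level: 16.
Criminal history: 15 prior points → Category Serious (13-16).
Level 16 falls in the 16 band.
Grid: Level 16 × Category Serious = 244-288 weeks.

244-288 weeks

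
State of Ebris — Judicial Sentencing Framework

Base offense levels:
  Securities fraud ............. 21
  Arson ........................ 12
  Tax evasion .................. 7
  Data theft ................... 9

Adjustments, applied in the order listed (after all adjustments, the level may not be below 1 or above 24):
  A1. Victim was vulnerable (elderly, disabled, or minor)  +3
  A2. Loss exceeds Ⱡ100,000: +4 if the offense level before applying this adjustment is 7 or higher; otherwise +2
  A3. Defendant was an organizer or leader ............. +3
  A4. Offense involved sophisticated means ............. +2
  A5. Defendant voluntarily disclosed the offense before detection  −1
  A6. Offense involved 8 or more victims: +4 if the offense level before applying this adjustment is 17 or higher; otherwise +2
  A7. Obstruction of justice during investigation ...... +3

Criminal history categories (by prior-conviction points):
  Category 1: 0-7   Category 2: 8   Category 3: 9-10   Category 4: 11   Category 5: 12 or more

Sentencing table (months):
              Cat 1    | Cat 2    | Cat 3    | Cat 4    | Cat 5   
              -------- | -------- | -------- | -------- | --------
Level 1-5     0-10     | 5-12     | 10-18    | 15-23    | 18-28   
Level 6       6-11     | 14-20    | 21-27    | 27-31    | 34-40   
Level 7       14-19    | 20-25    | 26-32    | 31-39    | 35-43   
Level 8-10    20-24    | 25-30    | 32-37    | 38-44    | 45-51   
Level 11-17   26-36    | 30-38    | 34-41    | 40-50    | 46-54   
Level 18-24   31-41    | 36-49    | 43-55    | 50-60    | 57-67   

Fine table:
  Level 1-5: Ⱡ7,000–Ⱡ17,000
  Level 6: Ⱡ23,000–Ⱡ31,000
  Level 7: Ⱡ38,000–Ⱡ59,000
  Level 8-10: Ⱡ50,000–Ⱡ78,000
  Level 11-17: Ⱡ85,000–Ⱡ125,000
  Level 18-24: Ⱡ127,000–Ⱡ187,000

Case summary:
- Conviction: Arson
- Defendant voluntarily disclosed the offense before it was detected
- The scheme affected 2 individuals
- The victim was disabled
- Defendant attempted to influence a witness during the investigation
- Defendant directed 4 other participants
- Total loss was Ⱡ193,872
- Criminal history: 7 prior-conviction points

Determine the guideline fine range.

Base offense level for arson: 12.
A1 applies: 12 + 3 = 15.
A2 applies (level before this adjustment is 15 ≥ 7, so +4): 15 + 4 = 19.
A3 applies: 19 + 3 = 22.
A5 applies: 22 − 1 = 21.
A7 applies: 21 + 3 = 24.
Final offense level: 24.
Level 24 falls in the 18-24 band.
Fine table: Level 18-24 → Ⱡ127,000–Ⱡ187,000.

Ⱡ127,000–Ⱡ187,000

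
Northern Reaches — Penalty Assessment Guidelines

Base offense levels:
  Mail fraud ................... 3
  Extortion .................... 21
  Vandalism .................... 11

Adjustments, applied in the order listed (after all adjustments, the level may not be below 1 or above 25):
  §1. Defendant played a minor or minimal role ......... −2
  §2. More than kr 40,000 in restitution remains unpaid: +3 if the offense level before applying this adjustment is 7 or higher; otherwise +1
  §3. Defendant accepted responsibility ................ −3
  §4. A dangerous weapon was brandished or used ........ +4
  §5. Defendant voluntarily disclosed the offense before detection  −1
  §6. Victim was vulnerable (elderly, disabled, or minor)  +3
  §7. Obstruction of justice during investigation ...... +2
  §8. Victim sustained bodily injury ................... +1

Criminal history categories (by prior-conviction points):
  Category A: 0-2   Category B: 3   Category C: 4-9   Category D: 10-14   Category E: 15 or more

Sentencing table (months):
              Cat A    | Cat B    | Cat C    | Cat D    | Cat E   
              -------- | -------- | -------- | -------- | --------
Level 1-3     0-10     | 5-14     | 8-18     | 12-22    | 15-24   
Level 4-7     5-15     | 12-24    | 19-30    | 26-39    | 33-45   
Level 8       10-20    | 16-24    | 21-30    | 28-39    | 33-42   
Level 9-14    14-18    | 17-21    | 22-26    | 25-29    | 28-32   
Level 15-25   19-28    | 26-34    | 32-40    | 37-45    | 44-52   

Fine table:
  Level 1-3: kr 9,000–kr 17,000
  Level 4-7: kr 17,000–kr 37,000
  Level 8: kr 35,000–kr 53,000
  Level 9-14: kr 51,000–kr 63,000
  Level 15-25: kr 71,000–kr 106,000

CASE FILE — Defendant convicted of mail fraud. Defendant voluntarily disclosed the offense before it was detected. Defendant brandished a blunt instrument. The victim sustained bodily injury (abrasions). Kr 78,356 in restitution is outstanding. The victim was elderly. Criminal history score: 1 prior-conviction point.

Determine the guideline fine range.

Base offense level for mail fraud: 3.
§1 does not apply.
§2 applies (level before this adjustment is 3 < 7, so +1): 3 + 1 = 4.
§4 applies: 4 + 4 = 8.
§5 applies: 8 − 1 = 7.
§6 applies: 7 + 3 = 10.
§8 applies: 10 + 1 = 11.
Final offense level: 11.
Level 11 falls in the 9-14 band.
Fine table: Level 9-14 → kr 51,000–kr 63,000.

kr 51,000–kr 63,000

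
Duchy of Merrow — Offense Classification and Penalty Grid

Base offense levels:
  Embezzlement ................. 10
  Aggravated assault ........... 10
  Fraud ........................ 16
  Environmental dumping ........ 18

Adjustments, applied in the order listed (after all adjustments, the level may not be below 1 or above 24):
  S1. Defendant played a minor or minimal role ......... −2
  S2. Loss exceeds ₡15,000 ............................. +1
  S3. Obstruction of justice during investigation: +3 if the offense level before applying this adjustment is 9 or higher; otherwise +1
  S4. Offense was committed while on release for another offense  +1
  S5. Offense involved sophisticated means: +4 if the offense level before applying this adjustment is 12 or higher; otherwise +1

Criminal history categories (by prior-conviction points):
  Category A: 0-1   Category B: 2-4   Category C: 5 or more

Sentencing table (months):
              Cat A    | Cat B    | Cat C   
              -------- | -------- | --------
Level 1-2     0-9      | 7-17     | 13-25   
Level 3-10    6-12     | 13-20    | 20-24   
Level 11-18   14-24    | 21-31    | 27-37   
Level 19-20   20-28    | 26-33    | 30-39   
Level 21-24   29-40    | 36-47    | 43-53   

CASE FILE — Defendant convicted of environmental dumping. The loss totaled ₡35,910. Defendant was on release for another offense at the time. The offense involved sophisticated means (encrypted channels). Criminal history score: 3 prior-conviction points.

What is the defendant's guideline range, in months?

36-47 months

Base offense level for environmental dumping: 18.
S1 does not apply.
S2 applies: 18 + 1 = 19.
S3 does not apply.
S4 applies: 19 + 1 = 20.
S5 applies (level before this adjustment is 20 ≥ 12, so +4): 20 + 4 = 24.
Final offense level: 24.
Criminal history: 3 prior points → Category B (2-4).
Level 24 falls in the 21-24 band.
Grid: Level 21-24 × Category B = 36-47 months.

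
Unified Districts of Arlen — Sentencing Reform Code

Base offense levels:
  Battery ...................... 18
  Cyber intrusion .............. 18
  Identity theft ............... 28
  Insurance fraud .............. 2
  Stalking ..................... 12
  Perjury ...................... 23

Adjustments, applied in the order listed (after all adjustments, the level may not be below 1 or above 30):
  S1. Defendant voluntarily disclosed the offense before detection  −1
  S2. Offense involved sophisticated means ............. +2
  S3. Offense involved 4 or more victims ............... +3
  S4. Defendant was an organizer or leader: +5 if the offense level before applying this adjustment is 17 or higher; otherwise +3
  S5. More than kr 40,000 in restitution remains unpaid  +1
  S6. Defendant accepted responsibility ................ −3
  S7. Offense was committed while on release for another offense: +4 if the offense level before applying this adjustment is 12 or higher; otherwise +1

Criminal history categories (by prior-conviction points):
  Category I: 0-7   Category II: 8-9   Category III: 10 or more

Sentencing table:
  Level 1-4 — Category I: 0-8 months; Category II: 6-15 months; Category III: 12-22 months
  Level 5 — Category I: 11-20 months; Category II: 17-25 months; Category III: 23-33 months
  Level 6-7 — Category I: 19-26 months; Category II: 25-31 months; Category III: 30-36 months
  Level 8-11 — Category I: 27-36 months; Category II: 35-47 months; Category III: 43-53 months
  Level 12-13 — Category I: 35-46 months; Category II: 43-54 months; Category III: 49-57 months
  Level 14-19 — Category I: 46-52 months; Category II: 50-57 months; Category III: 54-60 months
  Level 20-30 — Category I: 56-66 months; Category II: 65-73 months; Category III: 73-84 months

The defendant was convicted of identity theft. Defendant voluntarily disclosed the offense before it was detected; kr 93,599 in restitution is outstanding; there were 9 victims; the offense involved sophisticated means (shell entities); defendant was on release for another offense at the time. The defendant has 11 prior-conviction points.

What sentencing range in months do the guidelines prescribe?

Base offense level for identity theft: 28.
S1 applies: 28 − 1 = 27.
S2 applies: 27 + 2 = 29.
S3 applies: 29 + 3 = 32.
S4 does not apply.
S5 applies: 32 + 1 = 33.
S6 does not apply.
S7 applies (level before this adjustment is 33 ≥ 12, so +4): 33 + 4 = 37.
Level 37 exceeds the maximum of 30; capped at 30.
Final offense level: 30.
Criminal history: 11 prior points → Category III (10+).
Level 30 falls in the 20-30 band.
Grid: Level 20-30 × Category III = 73-84 months.

73-84 months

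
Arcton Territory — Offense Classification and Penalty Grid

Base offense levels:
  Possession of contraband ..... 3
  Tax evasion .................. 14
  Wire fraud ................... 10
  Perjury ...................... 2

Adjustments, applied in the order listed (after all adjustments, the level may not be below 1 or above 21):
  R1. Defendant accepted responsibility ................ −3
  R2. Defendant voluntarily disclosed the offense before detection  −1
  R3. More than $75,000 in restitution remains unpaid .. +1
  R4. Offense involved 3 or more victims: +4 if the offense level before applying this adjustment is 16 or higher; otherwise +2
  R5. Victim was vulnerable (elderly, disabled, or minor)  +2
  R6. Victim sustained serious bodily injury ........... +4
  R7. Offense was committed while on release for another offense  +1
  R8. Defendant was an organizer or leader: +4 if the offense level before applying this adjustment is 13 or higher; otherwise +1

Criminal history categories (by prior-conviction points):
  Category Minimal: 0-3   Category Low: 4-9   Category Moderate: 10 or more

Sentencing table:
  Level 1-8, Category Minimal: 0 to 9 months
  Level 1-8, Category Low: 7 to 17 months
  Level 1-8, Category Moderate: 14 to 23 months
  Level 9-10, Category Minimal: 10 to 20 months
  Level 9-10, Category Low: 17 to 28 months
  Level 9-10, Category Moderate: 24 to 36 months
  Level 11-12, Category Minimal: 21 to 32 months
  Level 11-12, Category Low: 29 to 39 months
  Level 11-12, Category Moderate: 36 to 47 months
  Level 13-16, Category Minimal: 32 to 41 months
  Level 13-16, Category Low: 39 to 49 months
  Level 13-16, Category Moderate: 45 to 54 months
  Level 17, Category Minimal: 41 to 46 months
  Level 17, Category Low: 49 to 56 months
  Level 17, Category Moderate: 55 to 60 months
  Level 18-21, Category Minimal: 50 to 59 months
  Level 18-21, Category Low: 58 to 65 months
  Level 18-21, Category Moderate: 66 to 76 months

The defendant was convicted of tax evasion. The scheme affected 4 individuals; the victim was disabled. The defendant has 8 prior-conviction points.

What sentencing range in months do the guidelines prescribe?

Base offense level for tax evasion: 14.
R1 does not apply.
R4 applies (level before this adjustment is 14 < 16, so +2): 14 + 2 = 16.
R5 applies: 16 + 2 = 18.
R6 does not apply.
R7 does not apply.
R8 does not apply.
Final offense level: 18.
Criminal history: 8 prior points → Category Low (4-9).
Level 18 falls in the 18-21 band.
Grid: Level 18-21 × Category Low = 58-65 months.

58-65 months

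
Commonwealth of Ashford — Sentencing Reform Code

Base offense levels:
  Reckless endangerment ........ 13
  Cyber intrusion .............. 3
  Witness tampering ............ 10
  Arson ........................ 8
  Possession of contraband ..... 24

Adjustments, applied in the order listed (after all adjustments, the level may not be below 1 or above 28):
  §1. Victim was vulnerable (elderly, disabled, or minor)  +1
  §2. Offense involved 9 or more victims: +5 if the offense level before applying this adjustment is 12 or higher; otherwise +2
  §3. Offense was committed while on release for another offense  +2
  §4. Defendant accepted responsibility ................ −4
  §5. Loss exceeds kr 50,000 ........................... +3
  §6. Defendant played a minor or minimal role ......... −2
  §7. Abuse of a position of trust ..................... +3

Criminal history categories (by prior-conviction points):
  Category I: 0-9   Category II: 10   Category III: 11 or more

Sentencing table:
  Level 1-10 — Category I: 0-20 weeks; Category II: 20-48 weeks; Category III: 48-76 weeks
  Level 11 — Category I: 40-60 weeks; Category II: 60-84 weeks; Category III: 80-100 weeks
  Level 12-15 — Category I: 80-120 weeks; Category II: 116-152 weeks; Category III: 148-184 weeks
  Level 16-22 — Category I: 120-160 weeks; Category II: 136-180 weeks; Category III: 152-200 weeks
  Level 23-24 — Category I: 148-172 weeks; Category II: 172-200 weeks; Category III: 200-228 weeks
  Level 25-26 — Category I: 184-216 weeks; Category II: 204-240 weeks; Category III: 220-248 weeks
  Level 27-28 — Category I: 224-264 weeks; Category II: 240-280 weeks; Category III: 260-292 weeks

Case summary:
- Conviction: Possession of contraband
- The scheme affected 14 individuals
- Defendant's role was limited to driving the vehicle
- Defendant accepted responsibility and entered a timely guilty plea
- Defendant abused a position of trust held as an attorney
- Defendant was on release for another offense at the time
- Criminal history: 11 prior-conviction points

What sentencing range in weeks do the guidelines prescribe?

260-292 weeks

Base offense level for possession of contraband: 24.
§2 applies (level before this adjustment is 24 ≥ 12, so +5): 24 + 5 = 29.
§3 applies: 29 + 2 = 31.
§4 applies: 31 − 4 = 27.
§6 applies: 27 − 2 = 25.
§7 applies: 25 + 3 = 28.
Final offense level: 28.
Criminal history: 11 prior points → Category III (11+).
Level 28 falls in the 27-28 band.
Grid: Level 27-28 × Category III = 260-292 weeks.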